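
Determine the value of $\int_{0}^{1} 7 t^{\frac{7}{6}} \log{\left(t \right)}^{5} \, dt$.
$- \frac{39191040}{4826809}$

Start from the elementary integral
$$J(a) = \int_{0}^{1} 7 t^{a} \, dt = \frac{7}{a + 1}.$$

Differentiating under the integral sign brings down a factor of $\ln t$:
$$\frac{dJ}{da} = \int_{0}^{1} 7 t^{a} \log{\left(t \right)} \, dt = - \frac{7}{\left(a + 1\right)^{2}}.$$

Repeating $5$ times in total — each differentiation brings down another $\ln t$ — gives
$$\frac{d^{5}J}{da^{5}} = \int_{0}^{1} 7 t^{a} \log{\left(t \right)}^{5} \, dt = - \frac{840}{\left(a + 1\right)^{6}},$$
and the integrand here is exactly the target integrand, so $I = - \frac{840}{\left(a + 1\right)^{6}}$.

Setting $a = \frac{7}{6}$:
$$I = - \frac{39191040}{4826809}.$$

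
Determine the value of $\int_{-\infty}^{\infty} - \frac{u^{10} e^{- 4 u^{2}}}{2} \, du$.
$- \frac{945 \sqrt{\pi}}{131072}$

Start from the elementary integral
$$J(a) = \int_{-\infty}^{\infty} - \frac{e^{- a u^{2}}}{2} \, du = - \frac{\sqrt{\pi}}{2 \sqrt{a}}.$$

Differentiating under the integral sign brings down a factor of $(-u^2)$:
$$\frac{dJ}{da} = \int_{-\infty}^{\infty} \frac{u^{2} e^{- a u^{2}}}{2} \, du = \frac{\sqrt{\pi}}{4 a^{\frac{3}{2}}}.$$

Repeating $5$ times in total — each differentiation brings down another $(-u^2)$ — gives
$$\frac{d^{5}J}{da^{5}} = \int_{-\infty}^{\infty} \frac{u^{10} e^{- a u^{2}}}{2} \, du = \frac{945 \sqrt{\pi}}{64 a^{\frac{11}{2}}},$$
and the integrand here is $(-1)^{5}$ times the target integrand, so $I = (-1)^{5}\,\frac{d^{5}J}{da^{5}} = - \frac{945 \sqrt{\pi}}{64 a^{\frac{11}{2}}}$.

Setting $a = 4$:
$$I = - \frac{945 \sqrt{\pi}}{131072}.$$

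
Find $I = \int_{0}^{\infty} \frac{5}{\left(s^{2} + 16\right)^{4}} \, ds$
$\frac{25 \pi}{524288}$

Begin with the known result
$$J(a) = \int_{0}^{\infty} \frac{5}{a^{2} + s^{2}} \, ds = \frac{5 \pi}{2 a}.$$

Differentiating under the integral sign with respect to $a$,
$$\frac{dJ}{da} = \int_{0}^{\infty} - \frac{10 a}{\left(a^{2} + s^{2}\right)^{2}} \, ds = - \frac{5 \pi}{2 a^{2}},$$
so $\int_{0}^{\infty} \frac{5}{\left(a^{2} + s^{2}\right)^{2}} \, ds = \frac{5 \pi}{4 a^{3}}$.

Repeating — each differentiation of $1/(s^2+a^2)^j$ produces $-2ja/(s^2+a^2)^{j+1}$ — and dividing through by $-2ja$ at each step yields, after $3$ differentiations in total,
$$\int_{0}^{\infty} \frac{5}{\left(a^{2} + s^{2}\right)^{4}} \, ds = \frac{25 \pi}{32 a^{7}}.$$

Setting $a = 4$:
$$I = \frac{25 \pi}{524288}.$$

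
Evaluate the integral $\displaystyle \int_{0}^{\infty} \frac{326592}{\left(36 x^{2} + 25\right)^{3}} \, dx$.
$\frac{10206 \pi}{3125}$

Begin with the known result
$$J(a) = \int_{0}^{\infty} \frac{7}{a^{2} + x^{2}} \, dx = \frac{7 \pi}{2 a}.$$

Differentiating under the integral sign with respect to $a$,
$$\frac{dJ}{da} = \int_{0}^{\infty} - \frac{14 a}{\left(a^{2} + x^{2}\right)^{2}} \, dx = - \frac{7 \pi}{2 a^{2}},$$
so $\int_{0}^{\infty} \frac{7}{\left(a^{2} + x^{2}\right)^{2}} \, dx = \frac{7 \pi}{4 a^{3}}$.

Repeating — each differentiation of $1/(x^2+a^2)^j$ produces $-2ja/(x^2+a^2)^{j+1}$ — and dividing through by $-2ja$ at each step yields, after $2$ differentiations in total,
$$\int_{0}^{\infty} \frac{7}{\left(a^{2} + x^{2}\right)^{3}} \, dx = \frac{21 \pi}{16 a^{5}}.$$

Setting $a = \frac{5}{6}$:
$$I = \frac{10206 \pi}{3125}.$$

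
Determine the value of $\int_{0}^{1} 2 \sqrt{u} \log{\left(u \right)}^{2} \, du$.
$\frac{32}{27}$

Begin with the known integral
$$J(a) = \int_{0}^{1} 2 u^{a} \, du = \frac{2}{a + 1}.$$

Differentiating under the integral sign brings down a factor of $\ln u$:
$$\frac{dJ}{da} = \int_{0}^{1} 2 u^{a} \log{\left(u \right)} \, du = - \frac{2}{\left(a + 1\right)^{2}}.$$

Repeating twice in total — each differentiation brings down another $\ln u$ — gives
$$\frac{d^{2}J}{da^{2}} = \int_{0}^{1} 2 u^{a} \log{\left(u \right)}^{2} \, du = \frac{4}{\left(a + 1\right)^{3}},$$
and the integrand here is exactly the target integrand, so $I = \frac{4}{\left(a + 1\right)^{3}}$.

Setting $a = \frac{1}{2}$:
$$I = \frac{32}{27}.$$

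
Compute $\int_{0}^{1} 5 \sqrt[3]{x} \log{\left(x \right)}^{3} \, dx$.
$- \frac{1215}{128}$

Start from the elementary integral
$$J(a) = \int_{0}^{1} 5 x^{a} \, dx = \frac{5}{a + 1}.$$

Differentiating under the integral sign brings down a factor of $\ln x$:
$$\frac{dJ}{da} = \int_{0}^{1} 5 x^{a} \log{\left(x \right)} \, dx = - \frac{5}{\left(a + 1\right)^{2}}.$$

Repeating $3$ times in total — each differentiation brings down another $\ln x$ — gives
$$\frac{d^{3}J}{da^{3}} = \int_{0}^{1} 5 x^{a} \log{\left(x \right)}^{3} \, dx = - \frac{30}{\left(a + 1\right)^{4}},$$
and the integrand here is exactly the target integrand, so $I = - \frac{30}{\left(a + 1\right)^{4}}$.

Setting $a = \frac{1}{3}$:
$$I = - \frac{1215}{128}.$$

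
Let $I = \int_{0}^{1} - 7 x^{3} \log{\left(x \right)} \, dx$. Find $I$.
$\frac{7}{16}$

Consider the simpler parametrised integral
$$J(a) = \int_{0}^{1} - 7 x^{a} \, dx = - \frac{7}{a + 1}.$$

Differentiating under the integral sign brings down a factor of $\ln x$:
$$\frac{dJ}{da} = \int_{0}^{1} - 7 x^{a} \log{\left(x \right)} \, dx = \frac{7}{\left(a + 1\right)^{2}}.$$

The integral on the left is $I$, so $I = \frac{7}{\left(a + 1\right)^{2}}$.

Setting $a = 3$:
$$I = \frac{7}{16}.$$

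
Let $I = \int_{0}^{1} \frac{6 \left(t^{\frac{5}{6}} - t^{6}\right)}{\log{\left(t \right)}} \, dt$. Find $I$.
$- \log{\left(\frac{5489031744}{1771561} \right)}$

Consider the one-parameter family: let $I(a) = \int_{0}^{1} \frac{6 \left(t^{\frac{5}{6}} - t^{a}\right)}{\log{\left(t \right)}} \, dt$.

Since $\dfrac{\partial}{\partial a}\,t^{a} = t^{a} \ln t$, the $\ln t$ in the denominator cancels and
$$\frac{dI}{da} = \int_{0}^{1} -6 t^{a} \, dt = -6 \left[\frac{t^{a+1}}{a+1}\right]_0^1 = - \frac{6}{a + 1}.$$

Integrating with respect to $a$ gives $I(a) = - \log{\left(\frac{46656 \left(a + 1\right)^{6}}{1771561} \right)} + C$.

At $a = \frac{5}{6}$ the integrand is identically $0$, so $I(\frac{5}{6}) = 0$. The closed form gives $0$, hence $C = 0$.

Setting $a = 6$:
$$I = - \log{\left(\frac{5489031744}{1771561} \right)}.$$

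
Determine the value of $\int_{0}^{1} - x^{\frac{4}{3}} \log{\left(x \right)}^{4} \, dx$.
$- \frac{5832}{16807}$

Start from the elementary integral
$$J(a) = \int_{0}^{1} - x^{a} \, dx = - \frac{1}{a + 1}.$$

Differentiating under the integral sign brings down a factor of $\ln x$:
$$\frac{dJ}{da} = \int_{0}^{1} - x^{a} \log{\left(x \right)} \, dx = \frac{1}{\left(a + 1\right)^{2}}.$$

Repeating $4$ times in total — each differentiation brings down another $\ln x$ — gives
$$\frac{d^{4}J}{da^{4}} = \int_{0}^{1} - x^{a} \log{\left(x \right)}^{4} \, dx = - \frac{24}{\left(a + 1\right)^{5}},$$
and the integrand here is exactly the target integrand, so $I = - \frac{24}{\left(a + 1\right)^{5}}$.

Setting $a = \frac{4}{3}$:
$$I = - \frac{5832}{16807}.$$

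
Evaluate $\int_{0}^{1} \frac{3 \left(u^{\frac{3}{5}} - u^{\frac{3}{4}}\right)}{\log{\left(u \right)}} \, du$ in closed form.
$\log{\left(\frac{32768}{42875} \right)}$

Introduce a parameter $a$ in the exponent: let $I(a) = \int_{0}^{1} \frac{3 \left(- u^{\frac{3}{4}} + u^{a}\right)}{\log{\left(u \right)}} \, du$.

Since $\dfrac{\partial}{\partial a}\,u^{a} = u^{a} \ln u$, the $\ln u$ in the denominator cancels and
$$\frac{dI}{da} = \int_{0}^{1} 3 u^{a} \, du = 3 \left[\frac{u^{a+1}}{a+1}\right]_0^1 = \frac{3}{a + 1}.$$

Integrating with respect to $a$ gives $I(a) = \log{\left(\frac{64 \left(a + 1\right)^{3}}{343} \right)} + C$.

At $a = \frac{3}{4}$ the integrand is identically $0$, so $I(\frac{3}{4}) = 0$. The closed form gives $0$, hence $C = 0$.

Setting $a = \frac{3}{5}$:
$$I = \log{\left(\frac{32768}{42875} \right)}.$$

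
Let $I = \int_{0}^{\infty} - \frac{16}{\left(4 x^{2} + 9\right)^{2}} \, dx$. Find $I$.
$- \frac{2 \pi}{27}$

Recall the elementary integral
$$J(a) = \int_{0}^{\infty} - \frac{1}{a^{2} + x^{2}} \, dx = - \frac{\pi}{2 a}.$$

Differentiating under the integral sign with respect to $a$,
$$\frac{dJ}{da} = \int_{0}^{\infty} \frac{2 a}{\left(a^{2} + x^{2}\right)^{2}} \, dx = \frac{\pi}{2 a^{2}},$$
so $\int_{0}^{\infty} - \frac{1}{\left(a^{2} + x^{2}\right)^{2}} \, dx = - \frac{\pi}{4 a^{3}}$.

Setting $a = \frac{3}{2}$:
$$I = - \frac{2 \pi}{27}.$$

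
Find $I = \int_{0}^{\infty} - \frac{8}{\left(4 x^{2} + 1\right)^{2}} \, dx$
$- \pi$

Begin with the known result
$$J(a) = \int_{0}^{\infty} - \frac{1}{2 \left(a^{2} + x^{2}\right)} \, dx = - \frac{\pi}{4 a}.$$

Differentiating under the integral sign with respect to $a$,
$$\frac{dJ}{da} = \int_{0}^{\infty} \frac{a}{\left(a^{2} + x^{2}\right)^{2}} \, dx = \frac{\pi}{4 a^{2}},$$
so $\int_{0}^{\infty} - \frac{1}{2 \left(a^{2} + x^{2}\right)^{2}} \, dx = - \frac{\pi}{8 a^{3}}$.

Setting $a = \frac{1}{2}$:
$$I = - \pi.$$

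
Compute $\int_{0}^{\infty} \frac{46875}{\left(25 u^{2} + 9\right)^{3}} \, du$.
$\frac{3125 \pi}{432}$

Begin with the known result
$$J(a) = \int_{0}^{\infty} \frac{3}{a^{2} + u^{2}} \, du = \frac{3 \pi}{2 a}.$$

Differentiating under the integral sign with respect to $a$,
$$\frac{dJ}{da} = \int_{0}^{\infty} - \frac{6 a}{\left(a^{2} + u^{2}\right)^{2}} \, du = - \frac{3 \pi}{2 a^{2}},$$
so $\int_{0}^{\infty} \frac{3}{\left(a^{2} + u^{2}\right)^{2}} \, du = \frac{3 \pi}{4 a^{3}}$.

Repeating — each differentiation of $1/(u^2+a^2)^j$ produces $-2ja/(u^2+a^2)^{j+1}$ — and dividing through by $-2ja$ at each step yields, after $2$ differentiations in total,
$$\int_{0}^{\infty} \frac{3}{\left(a^{2} + u^{2}\right)^{3}} \, du = \frac{9 \pi}{16 a^{5}}.$$

Setting $a = \frac{3}{5}$:
$$I = \frac{3125 \pi}{432}.$$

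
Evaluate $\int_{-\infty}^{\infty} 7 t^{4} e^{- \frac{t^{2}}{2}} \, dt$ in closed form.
$21 \sqrt{2} \sqrt{\pi}$

Begin with the known integral
$$J(a) = \int_{-\infty}^{\infty} 7 e^{- a t^{2}} \, dt = \frac{7 \sqrt{\pi}}{\sqrt{a}}.$$

Differentiating under the integral sign brings down a factor of $(-t^2)$:
$$\frac{dJ}{da} = \int_{-\infty}^{\infty} - 7 t^{2} e^{- a t^{2}} \, dt = - \frac{7 \sqrt{\pi}}{2 a^{\frac{3}{2}}}.$$

Repeating twice in total — each differentiation brings down another $(-t^2)$ — gives
$$\frac{d^{2}J}{da^{2}} = \int_{-\infty}^{\infty} 7 t^{4} e^{- a t^{2}} \, dt = \frac{21 \sqrt{\pi}}{4 a^{\frac{5}{2}}},$$
and the integrand here is exactly the target integrand, so $I = \frac{21 \sqrt{\pi}}{4 a^{\frac{5}{2}}}$.

Setting $a = \frac{1}{2}$:
$$I = 21 \sqrt{2} \sqrt{\pi}.$$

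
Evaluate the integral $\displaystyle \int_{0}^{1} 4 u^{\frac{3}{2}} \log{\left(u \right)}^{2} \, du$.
$\frac{64}{125}$

Start from the elementary integral
$$J(a) = \int_{0}^{1} 4 u^{a} \, du = \frac{4}{a + 1}.$$

Differentiating under the integral sign brings down a factor of $\ln u$:
$$\frac{dJ}{da} = \int_{0}^{1} 4 u^{a} \log{\left(u \right)} \, du = - \frac{4}{\left(a + 1\right)^{2}}.$$

Repeating twice in total — each differentiation brings down another $\ln u$ — gives
$$\frac{d^{2}J}{da^{2}} = \int_{0}^{1} 4 u^{a} \log{\left(u \right)}^{2} \, du = \frac{8}{\left(a + 1\right)^{3}},$$
and the integrand here is exactly the target integrand, so $I = \frac{8}{\left(a + 1\right)^{3}}$.

Setting $a = \frac{3}{2}$:
$$I = \frac{64}{125}.$$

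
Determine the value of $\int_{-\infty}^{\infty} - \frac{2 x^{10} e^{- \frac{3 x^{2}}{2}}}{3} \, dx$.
$- \frac{70 \sqrt{6} \sqrt{\pi}}{81}$

Begin with the known integral
$$J(a) = \int_{-\infty}^{\infty} - \frac{2 e^{- a x^{2}}}{3} \, dx = - \frac{2 \sqrt{\pi}}{3 \sqrt{a}}.$$

Differentiating under the integral sign brings down a factor of $(-x^2)$:
$$\frac{dJ}{da} = \int_{-\infty}^{\infty} \frac{2 x^{2} e^{- a x^{2}}}{3} \, dx = \frac{\sqrt{\pi}}{3 a^{\frac{3}{2}}}.$$

Repeating $5$ times in total — each differentiation brings down another $(-x^2)$ — gives
$$\frac{d^{5}J}{da^{5}} = \int_{-\infty}^{\infty} \frac{2 x^{10} e^{- a x^{2}}}{3} \, dx = \frac{315 \sqrt{\pi}}{16 a^{\frac{11}{2}}},$$
and the integrand here is $(-1)^{5}$ times the target integrand, so $I = (-1)^{5}\,\frac{d^{5}J}{da^{5}} = - \frac{315 \sqrt{\pi}}{16 a^{\frac{11}{2}}}$.

Setting $a = \frac{3}{2}$:
$$I = - \frac{70 \sqrt{6} \sqrt{\pi}}{81}.$$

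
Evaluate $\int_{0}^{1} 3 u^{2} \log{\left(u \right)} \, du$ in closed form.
$- \frac{1}{3}$

Begin with the known integral
$$J(a) = \int_{0}^{1} 3 u^{a} \, du = \frac{3}{a + 1}.$$

Differentiating under the integral sign brings down a factor of $\ln u$:
$$\frac{dJ}{da} = \int_{0}^{1} 3 u^{a} \log{\left(u \right)} \, du = - \frac{3}{\left(a + 1\right)^{2}}.$$

The integral on the left is $I$, so $I = - \frac{3}{\left(a + 1\right)^{2}}$.

Setting $a = 2$:
$$I = - \frac{1}{3}.$$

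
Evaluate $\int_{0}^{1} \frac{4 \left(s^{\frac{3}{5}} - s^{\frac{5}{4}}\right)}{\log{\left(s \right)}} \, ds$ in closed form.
$\log{\left(\frac{1048576}{4100625} \right)}$

Introduce a parameter $a$ in the exponent: let $I(a) = \int_{0}^{1} \frac{4 \left(- s^{\frac{5}{4}} + s^{a}\right)}{\log{\left(s \right)}} \, ds$.

Since $\dfrac{\partial}{\partial a}\,s^{a} = s^{a} \ln s$, the $\ln s$ in the denominator cancels and
$$\frac{dI}{da} = \int_{0}^{1} 4 s^{a} \, ds = 4 \left[\frac{s^{a+1}}{a+1}\right]_0^1 = \frac{4}{a + 1}.$$

Integrating with respect to $a$ gives $I(a) = \log{\left(\frac{256 \left(a + 1\right)^{4}}{6561} \right)} + C$.

At $a = \frac{5}{4}$ the integrand is identically $0$, so $I(\frac{5}{4}) = 0$. The closed form gives $0$, hence $C = 0$.

Setting $a = \frac{3}{5}$:
$$I = \log{\left(\frac{1048576}{4100625} \right)}.$$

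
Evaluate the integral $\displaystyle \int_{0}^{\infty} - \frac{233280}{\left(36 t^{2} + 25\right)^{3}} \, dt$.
$- \frac{1458 \pi}{625}$

Begin with the known result
$$J(a) = \int_{0}^{\infty} - \frac{5}{a^{2} + t^{2}} \, dt = - \frac{5 \pi}{2 a}.$$

Differentiating under the integral sign with respect to $a$,
$$\frac{dJ}{da} = \int_{0}^{\infty} \frac{10 a}{\left(a^{2} + t^{2}\right)^{2}} \, dt = \frac{5 \pi}{2 a^{2}},$$
so $\int_{0}^{\infty} - \frac{5}{\left(a^{2} + t^{2}\right)^{2}} \, dt = - \frac{5 \pi}{4 a^{3}}$.

Repeating — each differentiation of $1/(t^2+a^2)^j$ produces $-2ja/(t^2+a^2)^{j+1}$ — and dividing through by $-2ja$ at each step yields, after $2$ differentiations in total,
$$\int_{0}^{\infty} - \frac{5}{\left(a^{2} + t^{2}\right)^{3}} \, dt = - \frac{15 \pi}{16 a^{5}}.$$

Setting $a = \frac{5}{6}$:
$$I = - \frac{1458 \pi}{625}.$$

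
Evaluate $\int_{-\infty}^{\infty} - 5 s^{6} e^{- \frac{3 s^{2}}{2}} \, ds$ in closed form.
$- \frac{25 \sqrt{6} \sqrt{\pi}}{27}$

Begin with the known integral
$$J(a) = \int_{-\infty}^{\infty} - 5 e^{- a s^{2}} \, ds = - \frac{5 \sqrt{\pi}}{\sqrt{a}}.$$

Differentiating under the integral sign brings down a factor of $(-s^2)$:
$$\frac{dJ}{da} = \int_{-\infty}^{\infty} 5 s^{2} e^{- a s^{2}} \, ds = \frac{5 \sqrt{\pi}}{2 a^{\frac{3}{2}}}.$$

Repeating $3$ times in total — each differentiation brings down another $(-s^2)$ — gives
$$\frac{d^{3}J}{da^{3}} = \int_{-\infty}^{\infty} 5 s^{6} e^{- a s^{2}} \, ds = \frac{75 \sqrt{\pi}}{8 a^{\frac{7}{2}}},$$
and the integrand here is $(-1)^{3}$ times the target integrand, so $I = (-1)^{3}\,\frac{d^{3}J}{da^{3}} = - \frac{75 \sqrt{\pi}}{8 a^{\frac{7}{2}}}$.

Setting $a = \frac{3}{2}$:
$$I = - \frac{25 \sqrt{6} \sqrt{\pi}}{27}.$$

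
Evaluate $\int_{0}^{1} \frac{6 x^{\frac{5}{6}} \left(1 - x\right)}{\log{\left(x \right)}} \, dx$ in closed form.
$\log{\left(\frac{1771561}{24137569} \right)}$

Introduce a parameter $a$ in the exponent: let $I(a) = \int_{0}^{1} \frac{6 \left(- x^{\frac{11}{6}} + x^{a}\right)}{\log{\left(x \right)}} \, dx$.

Since $\dfrac{\partial}{\partial a}\,x^{a} = x^{a} \ln x$, the $\ln x$ in the denominator cancels and
$$\frac{dI}{da} = \int_{0}^{1} 6 x^{a} \, dx = 6 \left[\frac{x^{a+1}}{a+1}\right]_0^1 = \frac{6}{a + 1}.$$

Integrating with respect to $a$ gives $I(a) = \log{\left(\frac{46656 \left(a + 1\right)^{6}}{24137569} \right)} + C$.

At $a = \frac{11}{6}$ the integrand is identically $0$, so $I(\frac{11}{6}) = 0$. The closed form gives $0$, hence $C = 0$.

Setting $a = \frac{5}{6}$:
$$I = \log{\left(\frac{1771561}{24137569} \right)}.$$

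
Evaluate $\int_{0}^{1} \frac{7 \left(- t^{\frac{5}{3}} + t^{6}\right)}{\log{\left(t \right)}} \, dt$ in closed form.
$\log{\left(\frac{1801088541}{2097152} \right)}$

Consider the one-parameter family: let $I(a) = \int_{0}^{1} \frac{7 \left(t^{6} - t^{a}\right)}{\log{\left(t \right)}} \, dt$.

Since $\dfrac{\partial}{\partial a}\,t^{a} = t^{a} \ln t$, the $\ln t$ in the denominator cancels and
$$\frac{dI}{da} = \int_{0}^{1} -7 t^{a} \, dt = -7 \left[\frac{t^{a+1}}{a+1}\right]_0^1 = - \frac{7}{a + 1}.$$

Integrating with respect to $a$ gives $I(a) = \log{\left(\frac{823543}{\left(a + 1\right)^{7}} \right)} + C$.

At $a = 6$ the integrand is identically $0$, so $I(6) = 0$. The closed form gives $0$, hence $C = 0$.

Setting $a = \frac{5}{3}$:
$$I = \log{\left(\frac{1801088541}{2097152} \right)}.$$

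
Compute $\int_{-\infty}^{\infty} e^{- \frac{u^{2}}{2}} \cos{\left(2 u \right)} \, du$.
$\frac{\sqrt{2} \sqrt{\pi}}{e^{2}}$

Treat the cosine frequency as a parameter and define $I(b) = \int_{-\infty}^{\infty} e^{- \frac{u^{2}}{2}} \cos{\left(b u \right)} \, du$.

Differentiating under the integral sign,
$$I'(b) = \int_{-\infty}^{\infty} - u e^{- \frac{u^{2}}{2}} \sin{\left(b u \right)} \, du.$$

Integrate $\int_{-\infty}^{\infty} u \sin(b u)\, e^{- \frac{u^{2}}{2}}\, du$ by parts with $w = \sin(b u)$ and $dv = u\, e^{- \frac{u^{2}}{2}}\, du$, giving $v = - e^{- \frac{u^{2}}{2}}$. The boundary term vanishes and
$$\int_{-\infty}^{\infty} u \sin(b u)\, e^{- \frac{u^{2}}{2}}\, du = b \int_{-\infty}^{\infty} \cos(b u)\, e^{- \frac{u^{2}}{2}}\, du,$$
so $I'(b) = - b\, I(b)$.

This is a separable first-order ODE; solving with the initial condition $I(0) = \int_{-\infty}^{\infty} e^{- \frac{u^{2}}{2}}\,du = \sqrt{2} \sqrt{\pi}$ gives
$$I(b) = \sqrt{2} \sqrt{\pi} e^{- \frac{b^{2}}{2}}.$$

Setting $b = 2$:
$$I = \frac{\sqrt{2} \sqrt{\pi}}{e^{2}}.$$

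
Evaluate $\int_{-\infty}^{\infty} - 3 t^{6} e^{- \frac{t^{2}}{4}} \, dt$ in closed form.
$- 720 \sqrt{\pi}$

Begin with the known integral
$$J(a) = \int_{-\infty}^{\infty} - 3 e^{- a t^{2}} \, dt = - \frac{3 \sqrt{\pi}}{\sqrt{a}}.$$

Differentiating under the integral sign brings down a factor of $(-t^2)$:
$$\frac{dJ}{da} = \int_{-\infty}^{\infty} 3 t^{2} e^{- a t^{2}} \, dt = \frac{3 \sqrt{\pi}}{2 a^{\frac{3}{2}}}.$$

Repeating $3$ times in total — each differentiation brings down another $(-t^2)$ — gives
$$\frac{d^{3}J}{da^{3}} = \int_{-\infty}^{\infty} 3 t^{6} e^{- a t^{2}} \, dt = \frac{45 \sqrt{\pi}}{8 a^{\frac{7}{2}}},$$
and the integrand here is $(-1)^{3}$ times the target integrand, so $I = (-1)^{3}\,\frac{d^{3}J}{da^{3}} = - \frac{45 \sqrt{\pi}}{8 a^{\frac{7}{2}}}$.

Setting $a = \frac{1}{4}$:
$$I = - 720 \sqrt{\pi}.$$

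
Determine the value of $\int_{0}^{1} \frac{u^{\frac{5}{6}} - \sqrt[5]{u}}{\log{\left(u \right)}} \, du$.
$- \log{\left(\frac{36}{55} \right)}$

Consider the one-parameter family: let $I(a) = \int_{0}^{1} \frac{u^{\frac{5}{6}} - u^{a}}{\log{\left(u \right)}} \, du$.

Since $\dfrac{\partial}{\partial a}\,u^{a} = u^{a} \ln u$, the $\ln u$ in the denominator cancels and
$$\frac{dI}{da} = \int_{0}^{1} -1 u^{a} \, du = -1 \left[\frac{u^{a+1}}{a+1}\right]_0^1 = - \frac{1}{a + 1}.$$

Integrating with respect to $a$ gives $I(a) = - \log{\left(\frac{6 a}{11} + \frac{6}{11} \right)} + C$.

At $a = \frac{5}{6}$ the integrand is identically $0$, so $I(\frac{5}{6}) = 0$. The closed form gives $0$, hence $C = 0$.

Setting $a = \frac{1}{5}$:
$$I = - \log{\left(\frac{36}{55} \right)}.$$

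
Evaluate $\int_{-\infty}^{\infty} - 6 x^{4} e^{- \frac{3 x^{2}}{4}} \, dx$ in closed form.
$- \frac{16 \sqrt{3} \sqrt{\pi}}{3}$

Start from the elementary integral
$$J(a) = \int_{-\infty}^{\infty} - 6 e^{- a x^{2}} \, dx = - \frac{6 \sqrt{\pi}}{\sqrt{a}}.$$

Differentiating under the integral sign brings down a factor of $(-x^2)$:
$$\frac{dJ}{da} = \int_{-\infty}^{\infty} 6 x^{2} e^{- a x^{2}} \, dx = \frac{3 \sqrt{\pi}}{a^{\frac{3}{2}}}.$$

Repeating twice in total — each differentiation brings down another $(-x^2)$ — gives
$$\frac{d^{2}J}{da^{2}} = \int_{-\infty}^{\infty} - 6 x^{4} e^{- a x^{2}} \, dx = - \frac{9 \sqrt{\pi}}{2 a^{\frac{5}{2}}},$$
and the integrand here is exactly the target integrand, so $I = - \frac{9 \sqrt{\pi}}{2 a^{\frac{5}{2}}}$.

Setting $a = \frac{3}{4}$:
$$I = - \frac{16 \sqrt{3} \sqrt{\pi}}{3}.$$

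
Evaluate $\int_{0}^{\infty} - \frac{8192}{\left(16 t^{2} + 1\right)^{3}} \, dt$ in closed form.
$- 384 \pi$

Start from the standard arctangent integral
$$J(a) = \int_{0}^{\infty} - \frac{2}{a^{2} + t^{2}} \, dt = - \frac{\pi}{a}.$$

Differentiating under the integral sign with respect to $a$,
$$\frac{dJ}{da} = \int_{0}^{\infty} \frac{4 a}{\left(a^{2} + t^{2}\right)^{2}} \, dt = \frac{\pi}{a^{2}},$$
so $\int_{0}^{\infty} - \frac{2}{\left(a^{2} + t^{2}\right)^{2}} \, dt = - \frac{\pi}{2 a^{3}}$.

Repeating — each differentiation of $1/(t^2+a^2)^j$ produces $-2ja/(t^2+a^2)^{j+1}$ — and dividing through by $-2ja$ at each step yields, after $2$ differentiations in total,
$$\int_{0}^{\infty} - \frac{2}{\left(a^{2} + t^{2}\right)^{3}} \, dt = - \frac{3 \pi}{8 a^{5}}.$$

Setting $a = \frac{1}{4}$:
$$I = - 384 \pi.$$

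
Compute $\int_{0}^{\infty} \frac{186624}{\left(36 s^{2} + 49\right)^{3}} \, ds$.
$\frac{5832 \pi}{16807}$

Begin with the known result
$$J(a) = \int_{0}^{\infty} \frac{4}{a^{2} + s^{2}} \, ds = \frac{2 \pi}{a}.$$

Differentiating under the integral sign with respect to $a$,
$$\frac{dJ}{da} = \int_{0}^{\infty} - \frac{8 a}{\left(a^{2} + s^{2}\right)^{2}} \, ds = - \frac{2 \pi}{a^{2}},$$
so $\int_{0}^{\infty} \frac{4}{\left(a^{2} + s^{2}\right)^{2}} \, ds = \frac{\pi}{a^{3}}$.

Repeating — each differentiation of $1/(s^2+a^2)^j$ produces $-2ja/(s^2+a^2)^{j+1}$ — and dividing through by $-2ja$ at each step yields, after $2$ differentiations in total,
$$\int_{0}^{\infty} \frac{4}{\left(a^{2} + s^{2}\right)^{3}} \, ds = \frac{3 \pi}{4 a^{5}}.$$

Setting $a = \frac{7}{6}$:
$$I = \frac{5832 \pi}{16807}.$$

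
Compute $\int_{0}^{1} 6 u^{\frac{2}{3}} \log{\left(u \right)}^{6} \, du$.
$\frac{1889568}{15625}$

Begin with the known integral
$$J(a) = \int_{0}^{1} 6 u^{a} \, du = \frac{6}{a + 1}.$$

Differentiating under the integral sign brings down a factor of $\ln u$:
$$\frac{dJ}{da} = \int_{0}^{1} 6 u^{a} \log{\left(u \right)} \, du = - \frac{6}{\left(a + 1\right)^{2}}.$$

Repeating $6$ times in total — each differentiation brings down another $\ln u$ — gives
$$\frac{d^{6}J}{da^{6}} = \int_{0}^{1} 6 u^{a} \log{\left(u \right)}^{6} \, du = \frac{4320}{\left(a + 1\right)^{7}},$$
and the integrand here is exactly the target integrand, so $I = \frac{4320}{\left(a + 1\right)^{7}}$.

Setting $a = \frac{2}{3}$:
$$I = \frac{1889568}{15625}.$$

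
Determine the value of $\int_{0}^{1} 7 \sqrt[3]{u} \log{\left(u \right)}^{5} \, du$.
$- \frac{76545}{512}$

Begin with the known integral
$$J(a) = \int_{0}^{1} 7 u^{a} \, du = \frac{7}{a + 1}.$$

Differentiating under the integral sign brings down a factor of $\ln u$:
$$\frac{dJ}{da} = \int_{0}^{1} 7 u^{a} \log{\left(u \right)} \, du = - \frac{7}{\left(a + 1\right)^{2}}.$$

Repeating $5$ times in total — each differentiation brings down another $\ln u$ — gives
$$\frac{d^{5}J}{da^{5}} = \int_{0}^{1} 7 u^{a} \log{\left(u \right)}^{5} \, du = - \frac{840}{\left(a + 1\right)^{6}},$$
and the integrand here is exactly the target integrand, so $I = - \frac{840}{\left(a + 1\right)^{6}}$.

Setting $a = \frac{1}{3}$:
$$I = - \frac{76545}{512}.$$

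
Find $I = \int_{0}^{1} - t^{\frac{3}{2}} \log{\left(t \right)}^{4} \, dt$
$- \frac{768}{3125}$

Consider the simpler parametrised integral
$$J(a) = \int_{0}^{1} - t^{a} \, dt = - \frac{1}{a + 1}.$$

Differentiating under the integral sign brings down a factor of $\ln t$:
$$\frac{dJ}{da} = \int_{0}^{1} - t^{a} \log{\left(t \right)} \, dt = \frac{1}{\left(a + 1\right)^{2}}.$$

Repeating $4$ times in total — each differentiation brings down another $\ln t$ — gives
$$\frac{d^{4}J}{da^{4}} = \int_{0}^{1} - t^{a} \log{\left(t \right)}^{4} \, dt = - \frac{24}{\left(a + 1\right)^{5}},$$
and the integrand here is exactly the target integrand, so $I = - \frac{24}{\left(a + 1\right)^{5}}$.

Setting $a = \frac{3}{2}$:
$$I = - \frac{768}{3125}.$$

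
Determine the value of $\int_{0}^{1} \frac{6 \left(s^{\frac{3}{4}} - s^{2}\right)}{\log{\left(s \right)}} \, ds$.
$\log{\left(\frac{117649}{2985984} \right)}$

Replace the exponent $\frac{3}{4}$ by a parameter $a$: let $I(a) = \int_{0}^{1} \frac{6 \left(- s^{2} + s^{a}\right)}{\log{\left(s \right)}} \, ds$.

Since $\dfrac{\partial}{\partial a}\,s^{a} = s^{a} \ln s$, the $\ln s$ in the denominator cancels and
$$\frac{dI}{da} = \int_{0}^{1} 6 s^{a} \, ds = 6 \left[\frac{s^{a+1}}{a+1}\right]_0^1 = \frac{6}{a + 1}.$$

Integrating with respect to $a$ gives $I(a) = \log{\left(\frac{\left(a + 1\right)^{6}}{729} \right)} + C$.

At $a = 2$ the integrand is identically $0$, so $I(2) = 0$. The closed form gives $0$, hence $C = 0$.

Setting $a = \frac{3}{4}$:
$$I = \log{\left(\frac{117649}{2985984} \right)}.$$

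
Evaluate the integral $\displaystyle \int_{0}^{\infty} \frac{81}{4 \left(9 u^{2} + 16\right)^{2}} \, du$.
$\frac{27 \pi}{1024}$

Begin with the known result
$$J(a) = \int_{0}^{\infty} \frac{1}{4 \left(a^{2} + u^{2}\right)} \, du = \frac{\pi}{8 a}.$$

Differentiating under the integral sign with respect to $a$,
$$\frac{dJ}{da} = \int_{0}^{\infty} - \frac{a}{2 \left(a^{2} + u^{2}\right)^{2}} \, du = - \frac{\pi}{8 a^{2}},$$
so $\int_{0}^{\infty} \frac{1}{4 \left(a^{2} + u^{2}\right)^{2}} \, du = \frac{\pi}{16 a^{3}}$.

Setting $a = \frac{4}{3}$:
$$I = \frac{27 \pi}{1024}.$$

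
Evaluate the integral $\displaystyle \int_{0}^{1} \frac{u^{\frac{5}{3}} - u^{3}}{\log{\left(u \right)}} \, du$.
$- \log{\left(3 \right)} + \log{\left(2 \right)}$

Replace the exponent $3$ by a parameter $a$: let $I(a) = \int_{0}^{1} \frac{u^{\frac{5}{3}} - u^{a}}{\log{\left(u \right)}} \, du$.

Since $\dfrac{\partial}{\partial a}\,u^{a} = u^{a} \ln u$, the $\ln u$ in the denominator cancels and
$$\frac{dI}{da} = \int_{0}^{1} -1 u^{a} \, du = -1 \left[\frac{u^{a+1}}{a+1}\right]_0^1 = - \frac{1}{a + 1}.$$

Integrating with respect to $a$ gives $I(a) = - \log{\left(\frac{3 a}{8} + \frac{3}{8} \right)} + C$.

At $a = \frac{5}{3}$ the integrand is identically $0$, so $I(\frac{5}{3}) = 0$. The closed form gives $0$, hence $C = 0$.

Setting $a = 3$:
$$I = - \log{\left(3 \right)} + \log{\left(2 \right)}.$$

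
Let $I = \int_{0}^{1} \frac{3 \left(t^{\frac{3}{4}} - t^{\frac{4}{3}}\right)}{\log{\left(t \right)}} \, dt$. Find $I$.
$- \log{\left(\frac{64}{27} \right)}$

Consider the one-parameter family: let $I(a) = \int_{0}^{1} \frac{3 \left(t^{\frac{3}{4}} - t^{a}\right)}{\log{\left(t \right)}} \, dt$.

Since $\dfrac{\partial}{\partial a}\,t^{a} = t^{a} \ln t$, the $\ln t$ in the denominator cancels and
$$\frac{dI}{da} = \int_{0}^{1} -3 t^{a} \, dt = -3 \left[\frac{t^{a+1}}{a+1}\right]_0^1 = - \frac{3}{a + 1}.$$

Integrating with respect to $a$ gives $I(a) = - \log{\left(\frac{64 \left(a + 1\right)^{3}}{343} \right)} + C$.

At $a = \frac{3}{4}$ the integrand is identically $0$, so $I(\frac{3}{4}) = 0$. The closed form gives $0$, hence $C = 0$.

Setting $a = \frac{4}{3}$:
$$I = - \log{\left(\frac{64}{27} \right)}.$$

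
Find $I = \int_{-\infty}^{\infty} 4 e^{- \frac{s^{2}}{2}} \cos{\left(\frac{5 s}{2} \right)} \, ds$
$\frac{4 \sqrt{2} \sqrt{\pi}}{e^{\frac{25}{8}}}$

Define $I(b) = \int_{-\infty}^{\infty} 4 e^{- \frac{s^{2}}{2}} \cos{\left(b s \right)} \, ds$.

Differentiating under the integral sign,
$$I'(b) = \int_{-\infty}^{\infty} - 4 s e^{- \frac{s^{2}}{2}} \sin{\left(b s \right)} \, ds.$$

Integrate $\int_{-\infty}^{\infty} s \sin(b s)\, e^{- \frac{s^{2}}{2}}\, ds$ by parts with $u = \sin(b s)$ and $dv = s\, e^{- \frac{s^{2}}{2}}\, ds$, giving $v = - e^{- \frac{s^{2}}{2}}$. The boundary term vanishes and
$$\int_{-\infty}^{\infty} s \sin(b s)\, e^{- \frac{s^{2}}{2}}\, ds = b \int_{-\infty}^{\infty} \cos(b s)\, e^{- \frac{s^{2}}{2}}\, ds,$$
so $I'(b) = - b\, I(b)$.

This is a separable first-order ODE; solving with the initial condition $I(0) = \int_{-\infty}^{\infty} 4 e^{- \frac{s^{2}}{2}}\,ds = 4 \sqrt{2} \sqrt{\pi}$ gives
$$I(b) = 4 \sqrt{2} \sqrt{\pi} e^{- \frac{b^{2}}{2}}.$$

Setting $b = \frac{5}{2}$:
$$I = \frac{4 \sqrt{2} \sqrt{\pi}}{e^{\frac{25}{8}}}.$$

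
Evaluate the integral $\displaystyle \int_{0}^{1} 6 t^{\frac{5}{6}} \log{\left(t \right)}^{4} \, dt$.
$\frac{1119744}{161051}$

Start from the elementary integral
$$J(a) = \int_{0}^{1} 6 t^{a} \, dt = \frac{6}{a + 1}.$$

Differentiating under the integral sign brings down a factor of $\ln t$:
$$\frac{dJ}{da} = \int_{0}^{1} 6 t^{a} \log{\left(t \right)} \, dt = - \frac{6}{\left(a + 1\right)^{2}}.$$

Repeating $4$ times in total — each differentiation brings down another $\ln t$ — gives
$$\frac{d^{4}J}{da^{4}} = \int_{0}^{1} 6 t^{a} \log{\left(t \right)}^{4} \, dt = \frac{144}{\left(a + 1\right)^{5}},$$
and the integrand here is exactly the target integrand, so $I = \frac{144}{\left(a + 1\right)^{5}}$.

Setting $a = \frac{5}{6}$:
$$I = \frac{1119744}{161051}.$$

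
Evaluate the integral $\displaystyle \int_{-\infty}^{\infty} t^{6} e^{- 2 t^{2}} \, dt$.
$\frac{15 \sqrt{2} \sqrt{\pi}}{128}$

Start from the elementary integral
$$J(a) = \int_{-\infty}^{\infty} e^{- a t^{2}} \, dt = \frac{\sqrt{\pi}}{\sqrt{a}}.$$

Differentiating under the integral sign brings down a factor of $(-t^2)$:
$$\frac{dJ}{da} = \int_{-\infty}^{\infty} - t^{2} e^{- a t^{2}} \, dt = - \frac{\sqrt{\pi}}{2 a^{\frac{3}{2}}}.$$

Repeating $3$ times in total — each differentiation brings down another $(-t^2)$ — gives
$$\frac{d^{3}J}{da^{3}} = \int_{-\infty}^{\infty} - t^{6} e^{- a t^{2}} \, dt = - \frac{15 \sqrt{\pi}}{8 a^{\frac{7}{2}}},$$
and the integrand here is $(-1)^{3}$ times the target integrand, so $I = (-1)^{3}\,\frac{d^{3}J}{da^{3}} = \frac{15 \sqrt{\pi}}{8 a^{\frac{7}{2}}}$.

Setting $a = 2$:
$$I = \frac{15 \sqrt{2} \sqrt{\pi}}{128}.$$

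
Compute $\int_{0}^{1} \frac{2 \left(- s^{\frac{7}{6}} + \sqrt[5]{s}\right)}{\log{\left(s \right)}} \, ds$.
$- \log{\left(\frac{4225}{1296} \right)}$

Introduce a parameter $a$ in the exponent: let $I(a) = \int_{0}^{1} \frac{2 \left(\sqrt[5]{s} - s^{a}\right)}{\log{\left(s \right)}} \, ds$.

Since $\dfrac{\partial}{\partial a}\,s^{a} = s^{a} \ln s$, the $\ln s$ in the denominator cancels and
$$\frac{dI}{da} = \int_{0}^{1} -2 s^{a} \, ds = -2 \left[\frac{s^{a+1}}{a+1}\right]_0^1 = - \frac{2}{a + 1}.$$

Integrating with respect to $a$ gives $I(a) = - \log{\left(\frac{25 \left(a + 1\right)^{2}}{36} \right)} + C$.

At $a = \frac{1}{5}$ the integrand is identically $0$, so $I(\frac{1}{5}) = 0$. The closed form gives $0$, hence $C = 0$.

Setting $a = \frac{7}{6}$:
$$I = - \log{\left(\frac{4225}{1296} \right)}.$$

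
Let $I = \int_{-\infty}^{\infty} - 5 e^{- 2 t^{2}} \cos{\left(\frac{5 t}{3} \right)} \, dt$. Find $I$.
$- \frac{5 \sqrt{2} \sqrt{\pi}}{2 e^{\frac{25}{72}}}$

Let $b$ denote the cosine frequency and define $I(b) = \int_{-\infty}^{\infty} - 5 e^{- 2 t^{2}} \cos{\left(b t \right)} \, dt$.

Differentiating under the integral sign,
$$I'(b) = \int_{-\infty}^{\infty} 5 t e^{- 2 t^{2}} \sin{\left(b t \right)} \, dt.$$

Integrate $\int_{-\infty}^{\infty} t \sin(b t)\, e^{- 2 t^{2}}\, dt$ by parts with $u = \sin(b t)$ and $dv = t\, e^{- 2 t^{2}}\, dt$, giving $v = - \frac{e^{- 2 t^{2}}}{4}$. The boundary term vanishes and
$$\int_{-\infty}^{\infty} t \sin(b t)\, e^{- 2 t^{2}}\, dt = \frac{b}{4} \int_{-\infty}^{\infty} \cos(b t)\, e^{- 2 t^{2}}\, dt,$$
so $I'(b) = - \frac{b}{4}\, I(b)$.

This is a separable first-order ODE; solving with the initial condition $I(0) = \int_{-\infty}^{\infty} - 5 e^{- 2 t^{2}}\,dt = - \frac{5 \sqrt{2} \sqrt{\pi}}{2}$ gives
$$I(b) = - \frac{5 \sqrt{2} \sqrt{\pi} e^{- \frac{b^{2}}{8}}}{2}.$$

Setting $b = \frac{5}{3}$:
$$I = - \frac{5 \sqrt{2} \sqrt{\pi}}{2 e^{\frac{25}{72}}}.$$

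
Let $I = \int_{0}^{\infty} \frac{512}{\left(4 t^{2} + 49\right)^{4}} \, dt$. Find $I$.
$\frac{40 \pi}{823543}$

Start from the standard arctangent integral
$$J(a) = \int_{0}^{\infty} \frac{2}{a^{2} + t^{2}} \, dt = \frac{\pi}{a}.$$

Differentiating under the integral sign with respect to $a$,
$$\frac{dJ}{da} = \int_{0}^{\infty} - \frac{4 a}{\left(a^{2} + t^{2}\right)^{2}} \, dt = - \frac{\pi}{a^{2}},$$
so $\int_{0}^{\infty} \frac{2}{\left(a^{2} + t^{2}\right)^{2}} \, dt = \frac{\pi}{2 a^{3}}$.

Repeating — each differentiation of $1/(t^2+a^2)^j$ produces $-2ja/(t^2+a^2)^{j+1}$ — and dividing through by $-2ja$ at each step yields, after $3$ differentiations in total,
$$\int_{0}^{\infty} \frac{2}{\left(a^{2} + t^{2}\right)^{4}} \, dt = \frac{5 \pi}{16 a^{7}}.$$

Setting $a = \frac{7}{2}$:
$$I = \frac{40 \pi}{823543}.$$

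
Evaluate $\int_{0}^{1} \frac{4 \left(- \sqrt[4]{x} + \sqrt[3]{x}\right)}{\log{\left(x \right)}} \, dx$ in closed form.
$- \log{\left(\frac{50625}{65536} \right)}$

Consider the one-parameter family: let $I(a) = \int_{0}^{1} \frac{4 \left(\sqrt[3]{x} - x^{a}\right)}{\log{\left(x \right)}} \, dx$.

Since $\dfrac{\partial}{\partial a}\,x^{a} = x^{a} \ln x$, the $\ln x$ in the denominator cancels and
$$\frac{dI}{da} = \int_{0}^{1} -4 x^{a} \, dx = -4 \left[\frac{x^{a+1}}{a+1}\right]_0^1 = - \frac{4}{a + 1}.$$

Integrating with respect to $a$ gives $I(a) = - \log{\left(\frac{81 \left(a + 1\right)^{4}}{256} \right)} + C$.

At $a = \frac{1}{3}$ the integrand is identically $0$, so $I(\frac{1}{3}) = 0$. The closed form gives $0$, hence $C = 0$.

Setting $a = \frac{1}{4}$:
$$I = - \log{\left(\frac{50625}{65536} \right)}.$$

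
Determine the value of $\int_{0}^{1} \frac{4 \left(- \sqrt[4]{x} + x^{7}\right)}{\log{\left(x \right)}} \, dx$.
$- \log{\left(\frac{625}{1048576} \right)}$

Consider the one-parameter family: let $I(a) = \int_{0}^{1} \frac{4 \left(x^{7} - x^{a}\right)}{\log{\left(x \right)}} \, dx$.

Since $\dfrac{\partial}{\partial a}\,x^{a} = x^{a} \ln x$, the $\ln x$ in the denominator cancels and
$$\frac{dI}{da} = \int_{0}^{1} -4 x^{a} \, dx = -4 \left[\frac{x^{a+1}}{a+1}\right]_0^1 = - \frac{4}{a + 1}.$$

Integrating with respect to $a$ gives $I(a) = - \log{\left(\frac{\left(a + 1\right)^{4}}{4096} \right)} + C$.

At $a = 7$ the integrand is identically $0$, so $I(7) = 0$. The closed form gives $0$, hence $C = 0$.

Setting $a = \frac{1}{4}$:
$$I = - \log{\left(\frac{625}{1048576} \right)}.$$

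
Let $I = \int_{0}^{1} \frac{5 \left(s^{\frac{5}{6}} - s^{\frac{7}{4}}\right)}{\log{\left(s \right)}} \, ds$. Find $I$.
$- \log{\left(\frac{243}{32} \right)}$

Introduce a parameter $a$ in the exponent: let $I(a) = \int_{0}^{1} \frac{5 \left(s^{\frac{5}{6}} - s^{a}\right)}{\log{\left(s \right)}} \, ds$.

Since $\dfrac{\partial}{\partial a}\,s^{a} = s^{a} \ln s$, the $\ln s$ in the denominator cancels and
$$\frac{dI}{da} = \int_{0}^{1} -5 s^{a} \, ds = -5 \left[\frac{s^{a+1}}{a+1}\right]_0^1 = - \frac{5}{a + 1}.$$

Integrating with respect to $a$ gives $I(a) = - \log{\left(\frac{7776 \left(a + 1\right)^{5}}{161051} \right)} + C$.

At $a = \frac{5}{6}$ the integrand is identically $0$, so $I(\frac{5}{6}) = 0$. The closed form gives $0$, hence $C = 0$.

Setting $a = \frac{7}{4}$:
$$I = - \log{\left(\frac{243}{32} \right)}.$$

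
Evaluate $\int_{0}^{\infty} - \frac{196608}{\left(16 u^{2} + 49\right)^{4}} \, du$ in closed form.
$- \frac{7680 \pi}{823543}$

Start from the standard arctangent integral
$$J(a) = \int_{0}^{\infty} - \frac{3}{a^{2} + u^{2}} \, du = - \frac{3 \pi}{2 a}.$$

Differentiating under the integral sign with respect to $a$,
$$\frac{dJ}{da} = \int_{0}^{\infty} \frac{6 a}{\left(a^{2} + u^{2}\right)^{2}} \, du = \frac{3 \pi}{2 a^{2}},$$
so $\int_{0}^{\infty} - \frac{3}{\left(a^{2} + u^{2}\right)^{2}} \, du = - \frac{3 \pi}{4 a^{3}}$.

Repeating — each differentiation of $1/(u^2+a^2)^j$ produces $-2ja/(u^2+a^2)^{j+1}$ — and dividing through by $-2ja$ at each step yields, after $3$ differentiations in total,
$$\int_{0}^{\infty} - \frac{3}{\left(a^{2} + u^{2}\right)^{4}} \, du = - \frac{15 \pi}{32 a^{7}}.$$

Setting $a = \frac{7}{4}$:
$$I = - \frac{7680 \pi}{823543}.$$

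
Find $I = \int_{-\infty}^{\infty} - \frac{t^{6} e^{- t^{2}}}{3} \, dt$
$- \frac{5 \sqrt{\pi}}{8}$

Consider the simpler parametrised integral
$$J(a) = \int_{-\infty}^{\infty} - \frac{e^{- a t^{2}}}{3} \, dt = - \frac{\sqrt{\pi}}{3 \sqrt{a}}.$$

Differentiating under the integral sign brings down a factor of $(-t^2)$:
$$\frac{dJ}{da} = \int_{-\infty}^{\infty} \frac{t^{2} e^{- a t^{2}}}{3} \, dt = \frac{\sqrt{\pi}}{6 a^{\frac{3}{2}}}.$$

Repeating $3$ times in total — each differentiation brings down another $(-t^2)$ — gives
$$\frac{d^{3}J}{da^{3}} = \int_{-\infty}^{\infty} \frac{t^{6} e^{- a t^{2}}}{3} \, dt = \frac{5 \sqrt{\pi}}{8 a^{\frac{7}{2}}},$$
and the integrand here is $(-1)^{3}$ times the target integrand, so $I = (-1)^{3}\,\frac{d^{3}J}{da^{3}} = - \frac{5 \sqrt{\pi}}{8 a^{\frac{7}{2}}}$.

Setting $a = 1$:
$$I = - \frac{5 \sqrt{\pi}}{8}.$$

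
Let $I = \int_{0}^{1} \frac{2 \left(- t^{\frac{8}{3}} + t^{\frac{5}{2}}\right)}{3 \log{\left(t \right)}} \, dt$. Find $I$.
$- \frac{2 \log{\left(22 \right)}}{3} + \frac{2 \log{\left(21 \right)}}{3}$

Consider the one-parameter family: let $I(a) = \int_{0}^{1} \frac{2 \left(- t^{\frac{8}{3}} + t^{a}\right)}{3 \log{\left(t \right)}} \, dt$.

Since $\dfrac{\partial}{\partial a}\,t^{a} = t^{a} \ln t$, the $\ln t$ in the denominator cancels and
$$\frac{dI}{da} = \int_{0}^{1} \frac{2}{3} t^{a} \, dt = \frac{2}{3} \left[\frac{t^{a+1}}{a+1}\right]_0^1 = \frac{2}{3 \left(a + 1\right)}.$$

Integrating with respect to $a$ gives $I(a) = \log{\left(\frac{\sqrt[3]{11} \cdot 3^{\frac{2}{3}} \left(a + 1\right)^{\frac{2}{3}}}{11} \right)} + C$.

At $a = \frac{8}{3}$ the integrand is identically $0$, so $I(\frac{8}{3}) = 0$. The closed form gives $0$, hence $C = 0$.

Setting $a = \frac{5}{2}$:
$$I = - \frac{2 \log{\left(22 \right)}}{3} + \frac{2 \log{\left(21 \right)}}{3}.$$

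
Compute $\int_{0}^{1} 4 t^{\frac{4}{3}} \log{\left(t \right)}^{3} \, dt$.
$- \frac{1944}{2401}$

Start from the elementary integral
$$J(a) = \int_{0}^{1} 4 t^{a} \, dt = \frac{4}{a + 1}.$$

Differentiating under the integral sign brings down a factor of $\ln t$:
$$\frac{dJ}{da} = \int_{0}^{1} 4 t^{a} \log{\left(t \right)} \, dt = - \frac{4}{\left(a + 1\right)^{2}}.$$

Repeating $3$ times in total — each differentiation brings down another $\ln t$ — gives
$$\frac{d^{3}J}{da^{3}} = \int_{0}^{1} 4 t^{a} \log{\left(t \right)}^{3} \, dt = - \frac{24}{\left(a + 1\right)^{4}},$$
and the integrand here is exactly the target integrand, so $I = - \frac{24}{\left(a + 1\right)^{4}}$.

Setting $a = \frac{4}{3}$:
$$I = - \frac{1944}{2401}.$$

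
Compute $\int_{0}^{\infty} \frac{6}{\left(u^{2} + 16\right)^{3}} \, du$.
$\frac{9 \pi}{8192}$

Recall the elementary integral
$$J(a) = \int_{0}^{\infty} \frac{6}{a^{2} + u^{2}} \, du = \frac{3 \pi}{a}.$$

Differentiating under the integral sign with respect to $a$,
$$\frac{dJ}{da} = \int_{0}^{\infty} - \frac{12 a}{\left(a^{2} + u^{2}\right)^{2}} \, du = - \frac{3 \pi}{a^{2}},$$
so $\int_{0}^{\infty} \frac{6}{\left(a^{2} + u^{2}\right)^{2}} \, du = \frac{3 \pi}{2 a^{3}}$.

Repeating — each differentiation of $1/(u^2+a^2)^j$ produces $-2ja/(u^2+a^2)^{j+1}$ — and dividing through by $-2ja$ at each step yields, after $2$ differentiations in total,
$$\int_{0}^{\infty} \frac{6}{\left(a^{2} + u^{2}\right)^{3}} \, du = \frac{9 \pi}{8 a^{5}}.$$

Setting $a = 4$:
$$I = \frac{9 \pi}{8192}.$$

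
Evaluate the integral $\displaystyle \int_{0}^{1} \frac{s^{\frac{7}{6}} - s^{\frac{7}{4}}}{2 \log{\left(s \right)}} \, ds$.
$\log{\left(\frac{\sqrt{858}}{33} \right)}$

Consider the one-parameter family: let $I(a) = \int_{0}^{1} \frac{- s^{\frac{7}{4}} + s^{a}}{2 \log{\left(s \right)}} \, ds$.

Since $\dfrac{\partial}{\partial a}\,s^{a} = s^{a} \ln s$, the $\ln s$ in the denominator cancels and
$$\frac{dI}{da} = \int_{0}^{1} \frac{1}{2} s^{a} \, ds = \frac{1}{2} \left[\frac{s^{a+1}}{a+1}\right]_0^1 = \frac{1}{2 \left(a + 1\right)}.$$

Integrating with respect to $a$ gives $I(a) = \frac{\log{\left(a + 1 \right)}}{2} - \frac{\log{\left(11 \right)}}{2} + \log{\left(2 \right)} + C$.

At $a = \frac{7}{4}$ the integrand is identically $0$, so $I(\frac{7}{4}) = 0$. The closed form gives $0$, hence $C = 0$.

Setting $a = \frac{7}{6}$:
$$I = \log{\left(\frac{\sqrt{858}}{33} \right)}.$$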